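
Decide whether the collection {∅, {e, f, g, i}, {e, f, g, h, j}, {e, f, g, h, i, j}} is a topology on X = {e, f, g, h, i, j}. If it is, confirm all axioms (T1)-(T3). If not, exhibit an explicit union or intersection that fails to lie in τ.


τ is NOT a topology on X.

Axiom (T1): ∅ ∈ τ? Yes; X ∈ τ? Yes.
Axiom (T2/T3): check pairwise unions and intersections of members of τ.
Counterexample for (T3): {e, f, g, i} ∩ {e, f, g, h, j} = {e, f, g} ∉ τ. Therefore τ is NOT a topology.


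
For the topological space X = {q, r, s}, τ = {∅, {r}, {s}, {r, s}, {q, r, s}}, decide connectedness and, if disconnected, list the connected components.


(X, τ) is connected.

Find clopen sets (U ∈ τ with X ∖ U ∈ τ):
  U = ∅, X ∖ U = {q, r, s} — both open, so U is clopen.
  U = {q, r, s}, X ∖ U = ∅ — both open, so U is clopen.
Only trivial clopens (∅ and X) exist, so (X, τ) is connected.
Compute connected components by grouping points that agree on all clopens:
  component: {q, r, s}


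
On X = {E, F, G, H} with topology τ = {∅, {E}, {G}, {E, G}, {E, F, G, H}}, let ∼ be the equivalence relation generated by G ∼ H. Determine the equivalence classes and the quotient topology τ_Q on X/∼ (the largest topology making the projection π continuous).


X/∼ = {[E], [F], [G=H]}; |τ_Q| = 3.

Equivalence classes: [E], [F], [G=H].
Quotient map π: X → X/∼ sends E ↦ [E], F ↦ [F], G ↦ [G=H], H ↦ [G=H].
For each subset V ⊆ X/∼, compute π^{-1}(V) ⊆ X and check whether π^{-1}(V) ∈ τ. V is open in τ_Q iff π^{-1}(V) ∈ τ.
  V = {}: π^{-1}(V) = ∅ ∈ τ ✓.
  V = {[E]}: π^{-1}(V) = {E} ∈ τ ✓.
  V = {[F]}: π^{-1}(V) = {F} ∉ τ ✗.
  V = {[E], [F]}: π^{-1}(V) = {E, F} ∉ τ ✗.
  V = {[G=H]}: π^{-1}(V) = {G, H} ∉ τ ✗.
  V = {[E], [G=H]}: π^{-1}(V) = {E, G, H} ∉ τ ✗.
  V = {[F], [G=H]}: π^{-1}(V) = {F, G, H} ∉ τ ✗.
  V = {[E], [F], [G=H]}: π^{-1}(V) = {E, F, G, H} ∈ τ ✓.
Open sets in the quotient: τ_Q = {{}, {[E]}, {[E], [F], [G=H]}} (3 elements).


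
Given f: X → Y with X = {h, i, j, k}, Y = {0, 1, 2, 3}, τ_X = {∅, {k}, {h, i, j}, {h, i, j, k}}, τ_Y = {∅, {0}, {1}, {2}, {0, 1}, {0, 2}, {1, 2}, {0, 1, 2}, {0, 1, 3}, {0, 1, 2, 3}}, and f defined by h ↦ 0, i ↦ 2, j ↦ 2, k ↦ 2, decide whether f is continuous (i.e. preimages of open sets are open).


f is NOT continuous.

Compute f^{-1}(U) for each U ∈ τ_Y:
  U = ∅: f^{-1}(U) = ∅ ∈ τ_X ✓.
  U = {0}: f^{-1}(U) = {h} ∉ τ_X ✗.
  U = {1}: f^{-1}(U) = ∅ ∈ τ_X ✓.
  U = {2}: f^{-1}(U) = {i, j, k} ∉ τ_X ✗.
  U = {0, 1}: f^{-1}(U) = {h} ∉ τ_X ✗.
  U = {0, 2}: f^{-1}(U) = {h, i, j, k} ∈ τ_X ✓.
  U = {1, 2}: f^{-1}(U) = {i, j, k} ∉ τ_X ✗.
  U = {0, 1, 2}: f^{-1}(U) = {h, i, j, k} ∈ τ_X ✓.
  U = {0, 1, 3}: f^{-1}(U) = {h} ∉ τ_X ✗.
  U = {0, 1, 2, 3}: f^{-1}(U) = {h, i, j, k} ∈ τ_X ✓.
Found U = {0} with f^{-1}(U) = {h} not in τ_X. Therefore f is NOT continuous.


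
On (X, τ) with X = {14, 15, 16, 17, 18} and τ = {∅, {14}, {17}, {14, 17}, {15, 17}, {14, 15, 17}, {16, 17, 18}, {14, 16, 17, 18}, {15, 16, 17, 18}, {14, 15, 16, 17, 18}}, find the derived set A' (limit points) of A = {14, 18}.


A' = {16}

For each x ∈ X, list the open sets U ∈ τ with x ∈ U, then check whether U ∩ (A ∖ {x}) ≠ ∅ for every such U.
  x = 14: open {14} ∋ x has {14} ∩ (A ∖ {14}) = ∅, so x is NOT a limit point.
  x = 15: open {15, 17} ∋ x has {15, 17} ∩ (A ∖ {15}) = ∅, so x is NOT a limit point.
  x = 16: opens ∋ x are {16, 17, 18}, {14, 16, 17, 18}, {15, 16, 17, 18}, {14, 15, 16, 17, 18}; each meets A ∖ {16}, so x IS a limit point.
  x = 17: open {17} ∋ x has {17} ∩ (A ∖ {17}) = ∅, so x is NOT a limit point.
  x = 18: open {16, 17, 18} ∋ x has {16, 17, 18} ∩ (A ∖ {18}) = ∅, so x is NOT a limit point.
Collecting: A' = {16}.


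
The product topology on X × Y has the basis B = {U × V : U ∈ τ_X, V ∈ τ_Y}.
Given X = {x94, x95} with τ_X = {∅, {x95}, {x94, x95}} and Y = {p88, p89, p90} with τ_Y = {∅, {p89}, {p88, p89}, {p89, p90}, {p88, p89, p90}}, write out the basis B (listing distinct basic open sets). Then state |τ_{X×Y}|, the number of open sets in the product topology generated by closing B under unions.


Basis B = {∅ × ∅, {x95} × {p89}, {x94, x95} × {p89}, {x95} × {p88, p89}, {x95} × {p89, p90}, {x95} × {p88, p89, p90}, {x94, x95} × {p88, p89}, {x94, x95} × {p89, p90}, {x94, x95} × {p88, p89, p90}}; |τ_{X×Y}| = 14.

Enumerate products U × V with U ∈ τ_X, V ∈ τ_Y (deduplicated):
  ∅ × ∅ = {} (∅)
  {x95} × {p89} = {(x95,p89)}
  {x94, x95} × {p89} = {(x94,p89), (x95,p89)}
  {x95} × {p88, p89} = {(x95,p88), (x95,p89)}
  {x95} × {p89, p90} = {(x95,p89), (x95,p90)}
  {x95} × {p88, p89, p90} = {(x95,p88), (x95,p89), (x95,p90)}
  {x94, x95} × {p88, p89} = {(x94,p88), (x94,p89), (x95,p88), (x95,p89)}
  {x94, x95} × {p89, p90} = {(x94,p89), (x94,p90), (x95,p89), (x95,p90)}
  {x94, x95} × {p88, p89, p90} = {(x94,p88), (x94,p89), (x94,p90), (x95,p88), (x95,p89), (x95,p90)}
These 9 distinct sets form the basis B.
Close under arbitrary unions to get τ_{X×Y}; counting gives |τ_{X×Y}| = 14.


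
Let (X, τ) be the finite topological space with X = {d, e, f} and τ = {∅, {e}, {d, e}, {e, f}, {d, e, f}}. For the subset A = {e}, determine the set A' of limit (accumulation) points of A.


A' = {d, f}

For each x ∈ X, list the open sets U ∈ τ with x ∈ U, then check whether U ∩ (A ∖ {x}) ≠ ∅ for every such U.
  x = d: opens ∋ x are {d, e}, {d, e, f}; each meets A ∖ {d}, so x IS a limit point.
  x = e: open {e} ∋ x has {e} ∩ (A ∖ {e}) = ∅, so x is NOT a limit point.
  x = f: opens ∋ x are {e, f}, {d, e, f}; each meets A ∖ {f}, so x IS a limit point.
Collecting: A' = {d, f}.


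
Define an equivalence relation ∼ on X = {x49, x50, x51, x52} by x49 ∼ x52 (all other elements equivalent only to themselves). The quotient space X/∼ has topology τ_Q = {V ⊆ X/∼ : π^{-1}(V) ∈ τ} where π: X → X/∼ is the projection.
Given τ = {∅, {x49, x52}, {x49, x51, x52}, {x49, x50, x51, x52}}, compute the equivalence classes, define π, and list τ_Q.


X/∼ = {[x49=x52], [x50], [x51]}; |τ_Q| = 4.

Equivalence classes: [x49=x52], [x50], [x51].
Quotient map π: X → X/∼ sends x49 ↦ [x49=x52], x50 ↦ [x50], x51 ↦ [x51], x52 ↦ [x49=x52].
For each subset V ⊆ X/∼, compute π^{-1}(V) ⊆ X and check whether π^{-1}(V) ∈ τ. V is open in τ_Q iff π^{-1}(V) ∈ τ.
  V = {}: π^{-1}(V) = ∅ ∈ τ ✓.
  V = {[x49=x52]}: π^{-1}(V) = {x49, x52} ∈ τ ✓.
  V = {[x50]}: π^{-1}(V) = {x50} ∉ τ ✗.
  V = {[x49=x52], [x50]}: π^{-1}(V) = {x49, x50, x52} ∉ τ ✗.
  V = {[x51]}: π^{-1}(V) = {x51} ∉ τ ✗.
  V = {[x49=x52], [x51]}: π^{-1}(V) = {x49, x51, x52} ∈ τ ✓.
  V = {[x50], [x51]}: π^{-1}(V) = {x50, x51} ∉ τ ✗.
  V = {[x49=x52], [x50], [x51]}: π^{-1}(V) = {x49, x50, x51, x52} ∈ τ ✓.
Open sets in the quotient: τ_Q = {{}, {[x49=x52]}, {[x49=x52], [x51]}, {[x49=x52], [x50], [x51]}} (4 elements).


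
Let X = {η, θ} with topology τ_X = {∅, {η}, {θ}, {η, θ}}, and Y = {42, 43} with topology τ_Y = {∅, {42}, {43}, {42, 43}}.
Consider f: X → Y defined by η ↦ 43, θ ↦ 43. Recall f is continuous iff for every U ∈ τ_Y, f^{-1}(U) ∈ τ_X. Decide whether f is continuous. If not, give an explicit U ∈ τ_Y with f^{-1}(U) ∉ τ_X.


f IS continuous.

Compute f^{-1}(U) for each U ∈ τ_Y:
  U = ∅: f^{-1}(U) = ∅ ∈ τ_X ✓.
  U = {42}: f^{-1}(U) = ∅ ∈ τ_X ✓.
  U = {43}: f^{-1}(U) = {η, θ} ∈ τ_X ✓.
  U = {42, 43}: f^{-1}(U) = {η, θ} ∈ τ_X ✓.
Every preimage lies in τ_X, so f IS continuous.


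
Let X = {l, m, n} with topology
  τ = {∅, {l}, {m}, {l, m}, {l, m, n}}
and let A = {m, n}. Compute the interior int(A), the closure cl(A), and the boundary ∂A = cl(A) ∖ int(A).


int(A) = {m}, cl(A) = {m, n}, ∂A = {n}.

Closed sets in (X, τ) are complements of opens:
  closed(X, τ) = {∅, {n}, {l, n}, {m, n}, {l, m, n}}.
int(A) = ⋃ {U ∈ τ : U ⊆ A}. Opens contained in A: ∅, {m}.
Taking the union of these: int(A) = {m}.
cl(A) = ⋂ {C closed : A ⊆ C}. Closed sets containing A: {m, n}, {l, m, n}.
Intersecting these: cl(A) = {m, n}.
∂A = cl(A) ∖ int(A) = {m, n} ∖ {m} = {n}.


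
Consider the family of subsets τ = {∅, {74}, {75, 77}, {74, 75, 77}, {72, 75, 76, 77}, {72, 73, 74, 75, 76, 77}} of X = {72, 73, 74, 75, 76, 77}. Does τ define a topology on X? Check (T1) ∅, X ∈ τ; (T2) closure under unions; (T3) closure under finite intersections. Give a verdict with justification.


τ is NOT a topology on X.

Axiom (T1): ∅ ∈ τ? Yes; X ∈ τ? Yes.
Axiom (T2/T3): check pairwise unions and intersections of members of τ.
Counterexample for (T2): {74} ∪ {72, 75, 76, 77} = {72, 74, 75, 76, 77} ∉ τ. Therefore τ is NOT a topology.


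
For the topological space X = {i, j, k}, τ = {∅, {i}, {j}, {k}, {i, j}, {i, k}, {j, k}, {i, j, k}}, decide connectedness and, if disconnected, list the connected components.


(X, τ) is disconnected; components = [{i}, {j}, {k}].

Find clopen sets (U ∈ τ with X ∖ U ∈ τ):
  U = ∅, X ∖ U = {i, j, k} — both open, so U is clopen.
  U = {i}, X ∖ U = {j, k} — both open, so U is clopen.
  U = {j}, X ∖ U = {i, k} — both open, so U is clopen.
  U = {k}, X ∖ U = {i, j} — both open, so U is clopen.
  U = {i, j}, X ∖ U = {k} — both open, so U is clopen.
  U = {i, k}, X ∖ U = {j} — both open, so U is clopen.
  U = {j, k}, X ∖ U = {i} — both open, so U is clopen.
  U = {i, j, k}, X ∖ U = ∅ — both open, so U is clopen.
Nontrivial clopen(s) exist: e.g. {i, j}. So (X, τ) is disconnected.
Compute connected components by grouping points that agree on all clopens:
  component: {i}
  component: {j}
  component: {k}


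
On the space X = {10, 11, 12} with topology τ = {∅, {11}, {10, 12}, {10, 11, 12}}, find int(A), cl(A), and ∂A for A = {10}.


int(A) = ∅, cl(A) = {10, 12}, ∂A = {10, 12}.

Closed sets in (X, τ) are complements of opens:
  closed(X, τ) = {∅, {11}, {10, 12}, {10, 11, 12}}.
int(A) = ⋃ {U ∈ τ : U ⊆ A}. Opens contained in A: ∅.
Taking the union of these: int(A) = ∅.
cl(A) = ⋂ {C closed : A ⊆ C}. Closed sets containing A: {10, 12}, {10, 11, 12}.
Intersecting these: cl(A) = {10, 12}.
∂A = cl(A) ∖ int(A) = {10, 12} ∖ ∅ = {10, 12}.


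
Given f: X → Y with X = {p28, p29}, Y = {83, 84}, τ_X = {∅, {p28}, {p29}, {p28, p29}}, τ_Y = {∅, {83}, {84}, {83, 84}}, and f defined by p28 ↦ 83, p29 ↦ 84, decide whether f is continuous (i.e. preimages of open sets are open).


f IS continuous.

Compute f^{-1}(U) for each U ∈ τ_Y:
  U = ∅: f^{-1}(U) = ∅ ∈ τ_X ✓.
  U = {83}: f^{-1}(U) = {p28} ∈ τ_X ✓.
  U = {84}: f^{-1}(U) = {p29} ∈ τ_X ✓.
  U = {83, 84}: f^{-1}(U) = {p28, p29} ∈ τ_X ✓.
Every preimage lies in τ_X, so f IS continuous.


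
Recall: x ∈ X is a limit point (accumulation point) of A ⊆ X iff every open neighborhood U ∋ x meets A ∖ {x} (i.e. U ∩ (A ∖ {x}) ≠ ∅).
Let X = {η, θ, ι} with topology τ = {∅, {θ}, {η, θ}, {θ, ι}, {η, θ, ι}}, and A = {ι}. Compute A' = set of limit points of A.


A' = ∅

For each x ∈ X, list the open sets U ∈ τ with x ∈ U, then check whether U ∩ (A ∖ {x}) ≠ ∅ for every such U.
  x = η: open {η, θ} ∋ x has {η, θ} ∩ (A ∖ {η}) = ∅, so x is NOT a limit point.
  x = θ: open {θ} ∋ x has {θ} ∩ (A ∖ {θ}) = ∅, so x is NOT a limit point.
  x = ι: open {θ, ι} ∋ x has {θ, ι} ∩ (A ∖ {ι}) = ∅, so x is NOT a limit point.
Collecting: A' = ∅.


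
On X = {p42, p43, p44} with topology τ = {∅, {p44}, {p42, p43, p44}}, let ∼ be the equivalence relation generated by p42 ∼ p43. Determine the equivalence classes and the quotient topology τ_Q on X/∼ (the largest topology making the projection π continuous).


X/∼ = {[p42=p43], [p44]}; |τ_Q| = 3.

Equivalence classes: [p42=p43], [p44].
Quotient map π: X → X/∼ sends p42 ↦ [p42=p43], p43 ↦ [p42=p43], p44 ↦ [p44].
For each subset V ⊆ X/∼, compute π^{-1}(V) ⊆ X and check whether π^{-1}(V) ∈ τ. V is open in τ_Q iff π^{-1}(V) ∈ τ.
  V = {}: π^{-1}(V) = ∅ ∈ τ ✓.
  V = {[p42=p43]}: π^{-1}(V) = {p42, p43} ∉ τ ✗.
  V = {[p44]}: π^{-1}(V) = {p44} ∈ τ ✓.
  V = {[p42=p43], [p44]}: π^{-1}(V) = {p42, p43, p44} ∈ τ ✓.
Open sets in the quotient: τ_Q = {{}, {[p44]}, {[p42=p43], [p44]}} (3 elements).


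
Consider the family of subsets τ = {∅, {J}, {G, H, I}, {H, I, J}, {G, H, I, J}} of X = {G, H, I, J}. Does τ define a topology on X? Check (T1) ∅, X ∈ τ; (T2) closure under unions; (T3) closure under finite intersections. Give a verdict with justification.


τ is NOT a topology on X.

Axiom (T1): ∅ ∈ τ? Yes; X ∈ τ? Yes.
Axiom (T2/T3): check pairwise unions and intersections of members of τ.
Counterexample for (T3): {G, H, I} ∩ {H, I, J} = {H, I} ∉ τ. Therefore τ is NOT a topology.


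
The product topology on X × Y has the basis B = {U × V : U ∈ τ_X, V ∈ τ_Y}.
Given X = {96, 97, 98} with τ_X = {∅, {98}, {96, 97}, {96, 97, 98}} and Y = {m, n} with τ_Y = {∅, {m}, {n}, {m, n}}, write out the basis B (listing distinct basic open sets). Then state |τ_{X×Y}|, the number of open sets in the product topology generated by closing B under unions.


Basis B = {∅ × ∅, {98} × {m}, {98} × {n}, {96, 97} × {m}, {96, 97} × {n}, {98} × {m, n}, {96, 97, 98} × {m}, {96, 97, 98} × {n}, {96, 97} × {m, n}, {96, 97, 98} × {m, n}}; |τ_{X×Y}| = 16.

Enumerate products U × V with U ∈ τ_X, V ∈ τ_Y (deduplicated):
  ∅ × ∅ = {} (∅)
  {98} × {m} = {(98,m)}
  {98} × {n} = {(98,n)}
  {96, 97} × {m} = {(96,m), (97,m)}
  {96, 97} × {n} = {(96,n), (97,n)}
  {98} × {m, n} = {(98,m), (98,n)}
  {96, 97, 98} × {m} = {(96,m), (97,m), (98,m)}
  {96, 97, 98} × {n} = {(96,n), (97,n), (98,n)}
  {96, 97} × {m, n} = {(96,m), (96,n), (97,m), (97,n)}
  {96, 97, 98} × {m, n} = {(96,m), (96,n), (97,m), (97,n), (98,m), (98,n)}
These 10 distinct sets form the basis B.
Close under arbitrary unions to get τ_{X×Y}; counting gives |τ_{X×Y}| = 16.


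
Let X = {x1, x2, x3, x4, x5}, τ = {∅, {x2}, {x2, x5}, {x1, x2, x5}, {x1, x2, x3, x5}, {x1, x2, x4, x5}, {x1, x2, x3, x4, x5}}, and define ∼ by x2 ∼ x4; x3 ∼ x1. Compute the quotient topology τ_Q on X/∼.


X/∼ = {[x1=x3], [x2=x4], [x5]}; |τ_Q| = 2.

Equivalence classes: [x1=x3], [x2=x4], [x5].
Quotient map π: X → X/∼ sends x1 ↦ [x1=x3], x2 ↦ [x2=x4], x3 ↦ [x1=x3], x4 ↦ [x2=x4], x5 ↦ [x5].
For each subset V ⊆ X/∼, compute π^{-1}(V) ⊆ X and check whether π^{-1}(V) ∈ τ. V is open in τ_Q iff π^{-1}(V) ∈ τ.
  V = {}: π^{-1}(V) = ∅ ∈ τ ✓.
  V = {[x1=x3]}: π^{-1}(V) = {x1, x3} ∉ τ ✗.
  V = {[x2=x4]}: π^{-1}(V) = {x2, x4} ∉ τ ✗.
  V = {[x1=x3], [x2=x4]}: π^{-1}(V) = {x1, x2, x3, x4} ∉ τ ✗.
  V = {[x5]}: π^{-1}(V) = {x5} ∉ τ ✗.
  V = {[x1=x3], [x5]}: π^{-1}(V) = {x1, x3, x5} ∉ τ ✗.
  V = {[x2=x4], [x5]}: π^{-1}(V) = {x2, x4, x5} ∉ τ ✗.
  V = {[x1=x3], [x2=x4], [x5]}: π^{-1}(V) = {x1, x2, x3, x4, x5} ∈ τ ✓.
Open sets in the quotient: τ_Q = {{}, {[x1=x3], [x2=x4], [x5]}} (2 elements).


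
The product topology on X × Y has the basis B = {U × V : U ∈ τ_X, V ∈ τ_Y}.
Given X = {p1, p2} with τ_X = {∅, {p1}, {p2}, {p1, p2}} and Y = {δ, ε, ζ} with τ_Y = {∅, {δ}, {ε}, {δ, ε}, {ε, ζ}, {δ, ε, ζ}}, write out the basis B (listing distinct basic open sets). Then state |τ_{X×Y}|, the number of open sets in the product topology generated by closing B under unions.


Basis B = {∅ × ∅, {p1} × {δ}, {p1} × {ε}, {p2} × {δ}, {p2} × {ε}, {p1} × {δ, ε}, {p1, p2} × {δ}, {p1} × {ε, ζ}, {p1, p2} × {ε}, {p2} × {δ, ε}, {p2} × {ε, ζ}, {p1} × {δ, ε, ζ}, {p2} × {δ, ε, ζ}, {p1, p2} × {δ, ε}, {p1, p2} × {ε, ζ}, {p1, p2} × {δ, ε, ζ}}; |τ_{X×Y}| = 36.

Enumerate products U × V with U ∈ τ_X, V ∈ τ_Y (deduplicated):
  ∅ × ∅ = {} (∅)
  {p1} × {δ} = {(p1,δ)}
  {p1} × {ε} = {(p1,ε)}
  {p2} × {δ} = {(p2,δ)}
  {p2} × {ε} = {(p2,ε)}
  {p1} × {δ, ε} = {(p1,δ), (p1,ε)}
  {p1, p2} × {δ} = {(p1,δ), (p2,δ)}
  {p1} × {ε, ζ} = {(p1,ε), (p1,ζ)}
  {p1, p2} × {ε} = {(p1,ε), (p2,ε)}
  {p2} × {δ, ε} = {(p2,δ), (p2,ε)}
  {p2} × {ε, ζ} = {(p2,ε), (p2,ζ)}
  {p1} × {δ, ε, ζ} = {(p1,δ), (p1,ε), (p1,ζ)}
  {p2} × {δ, ε, ζ} = {(p2,δ), (p2,ε), (p2,ζ)}
  {p1, p2} × {δ, ε} = {(p1,δ), (p1,ε), (p2,δ), (p2,ε)}
  {p1, p2} × {ε, ζ} = {(p1,ε), (p1,ζ), (p2,ε), (p2,ζ)}
  {p1, p2} × {δ, ε, ζ} = {(p1,δ), (p1,ε), (p1,ζ), (p2,δ), (p2,ε), (p2,ζ)}
These 16 distinct sets form the basis B.
Close under arbitrary unions to get τ_{X×Y}; counting gives |τ_{X×Y}| = 36.


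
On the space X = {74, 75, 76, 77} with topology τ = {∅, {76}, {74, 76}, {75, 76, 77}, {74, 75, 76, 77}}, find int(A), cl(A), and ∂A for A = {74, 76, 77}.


int(A) = {74, 76}, cl(A) = {74, 75, 76, 77}, ∂A = {75, 77}.

Closed sets in (X, τ) are complements of opens:
  closed(X, τ) = {∅, {74}, {75, 77}, {74, 75, 77}, {74, 75, 76, 77}}.
int(A) = ⋃ {U ∈ τ : U ⊆ A}. Opens contained in A: ∅, {76}, {74, 76}.
Taking the union of these: int(A) = {74, 76}.
cl(A) = ⋂ {C closed : A ⊆ C}. Closed sets containing A: {74, 75, 76, 77}.
Intersecting these: cl(A) = {74, 75, 76, 77}.
∂A = cl(A) ∖ int(A) = {74, 75, 76, 77} ∖ {74, 76} = {75, 77}.


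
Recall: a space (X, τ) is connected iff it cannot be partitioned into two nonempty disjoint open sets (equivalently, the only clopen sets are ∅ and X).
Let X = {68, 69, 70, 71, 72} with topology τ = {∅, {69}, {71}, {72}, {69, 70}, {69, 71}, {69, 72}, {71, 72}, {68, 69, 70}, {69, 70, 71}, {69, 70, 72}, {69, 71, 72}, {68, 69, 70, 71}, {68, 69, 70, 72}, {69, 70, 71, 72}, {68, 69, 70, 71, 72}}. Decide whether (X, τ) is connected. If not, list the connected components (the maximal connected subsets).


(X, τ) is disconnected; components = [{71}, {72}, {68, 69, 70}].

Find clopen sets (U ∈ τ with X ∖ U ∈ τ):
  U = ∅, X ∖ U = {68, 69, 70, 71, 72} — both open, so U is clopen.
  U = {71}, X ∖ U = {68, 69, 70, 72} — both open, so U is clopen.
  U = {72}, X ∖ U = {68, 69, 70, 71} — both open, so U is clopen.
  U = {71, 72}, X ∖ U = {68, 69, 70} — both open, so U is clopen.
  U = {68, 69, 70}, X ∖ U = {71, 72} — both open, so U is clopen.
  U = {68, 69, 70, 71}, X ∖ U = {72} — both open, so U is clopen.
  U = {68, 69, 70, 72}, X ∖ U = {71} — both open, so U is clopen.
  U = {68, 69, 70, 71, 72}, X ∖ U = ∅ — both open, so U is clopen.
Nontrivial clopen(s) exist: e.g. {68, 69, 70}. So (X, τ) is disconnected.
Compute connected components by grouping points that agree on all clopens:
  component: {71}
  component: {72}
  component: {68, 69, 70}


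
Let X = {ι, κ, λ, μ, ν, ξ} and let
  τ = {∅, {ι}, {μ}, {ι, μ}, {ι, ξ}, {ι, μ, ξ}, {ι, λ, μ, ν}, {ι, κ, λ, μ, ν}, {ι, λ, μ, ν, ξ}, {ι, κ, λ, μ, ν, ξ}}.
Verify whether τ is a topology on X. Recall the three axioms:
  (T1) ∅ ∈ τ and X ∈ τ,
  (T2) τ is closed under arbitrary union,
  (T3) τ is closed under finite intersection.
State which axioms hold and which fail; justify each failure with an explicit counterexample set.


τ IS a topology on X.

Axiom (T1): ∅ ∈ τ? Yes; X ∈ τ? Yes.
Axiom (T2/T3): check pairwise unions and intersections of members of τ.
All pairwise intersections and unions checked — each lies in τ. Therefore τ satisfies (T1), (T2), (T3): it IS a topology on X.


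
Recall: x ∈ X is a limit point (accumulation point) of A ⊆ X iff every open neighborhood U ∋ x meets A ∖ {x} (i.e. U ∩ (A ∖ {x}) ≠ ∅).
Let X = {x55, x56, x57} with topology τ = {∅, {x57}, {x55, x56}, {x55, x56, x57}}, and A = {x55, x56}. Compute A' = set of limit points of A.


A' = {x55, x56}

For each x ∈ X, list the open sets U ∈ τ with x ∈ U, then check whether U ∩ (A ∖ {x}) ≠ ∅ for every such U.
  x = x55: opens ∋ x are {x55, x56}, {x55, x56, x57}; each meets A ∖ {x55}, so x IS a limit point.
  x = x56: opens ∋ x are {x55, x56}, {x55, x56, x57}; each meets A ∖ {x56}, so x IS a limit point.
  x = x57: open {x57} ∋ x has {x57} ∩ (A ∖ {x57}) = ∅, so x is NOT a limit point.
Collecting: A' = {x55, x56}.


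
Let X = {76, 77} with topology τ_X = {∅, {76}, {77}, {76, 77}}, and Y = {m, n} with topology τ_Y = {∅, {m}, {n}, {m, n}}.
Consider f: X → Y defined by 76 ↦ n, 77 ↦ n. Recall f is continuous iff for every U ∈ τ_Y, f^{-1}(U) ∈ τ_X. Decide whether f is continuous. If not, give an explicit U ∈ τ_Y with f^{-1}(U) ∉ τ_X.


f IS continuous.

Compute f^{-1}(U) for each U ∈ τ_Y:
  U = ∅: f^{-1}(U) = ∅ ∈ τ_X ✓.
  U = {m}: f^{-1}(U) = ∅ ∈ τ_X ✓.
  U = {n}: f^{-1}(U) = {76, 77} ∈ τ_X ✓.
  U = {m, n}: f^{-1}(U) = {76, 77} ∈ τ_X ✓.
Every preimage lies in τ_X, so f IS continuous.


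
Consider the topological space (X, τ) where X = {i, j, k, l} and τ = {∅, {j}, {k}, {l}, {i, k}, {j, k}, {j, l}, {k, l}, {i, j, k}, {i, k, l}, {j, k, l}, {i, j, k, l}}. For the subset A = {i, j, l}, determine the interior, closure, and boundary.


int(A) = {j, l}, cl(A) = {i, j, l}, ∂A = {i}.

Closed sets in (X, τ) are complements of opens:
  closed(X, τ) = {∅, {i}, {j}, {l}, {i, j}, {i, k}, {i, l}, {j, l}, {i, j, k}, {i, j, l}, {i, k, l}, {i, j, k, l}}.
int(A) = ⋃ {U ∈ τ : U ⊆ A}. Opens contained in A: ∅, {j}, {l}, {j, l}.
Taking the union of these: int(A) = {j, l}.
cl(A) = ⋂ {C closed : A ⊆ C}. Closed sets containing A: {i, j, l}, {i, j, k, l}.
Intersecting these: cl(A) = {i, j, l}.
∂A = cl(A) ∖ int(A) = {i, j, l} ∖ {j, l} = {i}.


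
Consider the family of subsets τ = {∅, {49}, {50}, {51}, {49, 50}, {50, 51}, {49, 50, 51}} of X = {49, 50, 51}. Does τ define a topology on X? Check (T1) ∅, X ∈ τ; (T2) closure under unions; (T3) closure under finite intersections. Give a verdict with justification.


τ is NOT a topology on X.

Axiom (T1): ∅ ∈ τ? Yes; X ∈ τ? Yes.
Axiom (T2/T3): check pairwise unions and intersections of members of τ.
Counterexample for (T2): {49} ∪ {51} = {49, 51} ∉ τ. Therefore τ is NOT a topology.


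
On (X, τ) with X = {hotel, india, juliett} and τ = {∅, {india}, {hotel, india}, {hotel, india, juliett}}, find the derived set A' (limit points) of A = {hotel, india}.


A' = {hotel, juliett}

For each x ∈ X, list the open sets U ∈ τ with x ∈ U, then check whether U ∩ (A ∖ {x}) ≠ ∅ for every such U.
  x = hotel: opens ∋ x are {hotel, india}, {hotel, india, juliett}; each meets A ∖ {hotel}, so x IS a limit point.
  x = india: open {india} ∋ x has {india} ∩ (A ∖ {india}) = ∅, so x is NOT a limit point.
  x = juliett: opens ∋ x are {hotel, india, juliett}; each meets A ∖ {juliett}, so x IS a limit point.
Collecting: A' = {hotel, juliett}.


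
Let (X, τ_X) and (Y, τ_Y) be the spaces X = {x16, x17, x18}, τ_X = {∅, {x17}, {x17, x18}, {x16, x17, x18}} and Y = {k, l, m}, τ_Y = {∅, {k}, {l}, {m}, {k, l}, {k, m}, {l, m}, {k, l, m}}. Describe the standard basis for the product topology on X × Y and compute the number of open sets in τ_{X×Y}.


Basis B = {∅ × ∅, {x17} × {k}, {x17} × {l}, {x17} × {m}, {x17} × {k, l}, {x17} × {k, m}, {x17, x18} × {k}, {x17} × {l, m}, {x17, x18} × {l}, {x17, x18} × {m}, {x16, x17, x18} × {k}, {x16, x17, x18} × {l}, {x16, x17, x18} × {m}, {x17} × {k, l, m}, {x17, x18} × {k, l}, {x17, x18} × {k, m}, {x17, x18} × {l, m}, {x16, x17, x18} × {k, l}, {x16, x17, x18} × {k, m}, {x16, x17, x18} × {l, m}, {x17, x18} × {k, l, m}, {x16, x17, x18} × {k, l, m}}; |τ_{X×Y}| = 64.

Enumerate products U × V with U ∈ τ_X, V ∈ τ_Y (deduplicated):
  ∅ × ∅ = {} (∅)
  {x17} × {k} = {(x17,k)}
  {x17} × {l} = {(x17,l)}
  {x17} × {m} = {(x17,m)}
  {x17} × {k, l} = {(x17,k), (x17,l)}
  {x17} × {k, m} = {(x17,k), (x17,m)}
  {x17, x18} × {k} = {(x17,k), (x18,k)}
  {x17} × {l, m} = {(x17,l), (x17,m)}
  {x17, x18} × {l} = {(x17,l), (x18,l)}
  {x17, x18} × {m} = {(x17,m), (x18,m)}
  {x16, x17, x18} × {k} = {(x16,k), (x17,k), (x18,k)}
  {x16, x17, x18} × {l} = {(x16,l), (x17,l), (x18,l)}
  {x16, x17, x18} × {m} = {(x16,m), (x17,m), (x18,m)}
  {x17} × {k, l, m} = {(x17,k), (x17,l), (x17,m)}
  {x17, x18} × {k, l} = {(x17,k), (x17,l), (x18,k), (x18,l)}
  {x17, x18} × {k, m} = {(x17,k), (x17,m), (x18,k), (x18,m)}
  {x17, x18} × {l, m} = {(x17,l), (x17,m), (x18,l), (x18,m)}
  {x16, x17, x18} × {k, l} = {(x16,k), (x16,l), (x17,k), (x17,l), (x18,k), (x18,l)}
  {x16, x17, x18} × {k, m} = {(x16,k), (x16,m), (x17,k), (x17,m), (x18,k), (x18,m)}
  {x16, x17, x18} × {l, m} = {(x16,l), (x16,m), (x17,l), (x17,m), (x18,l), (x18,m)}
  {x17, x18} × {k, l, m} = {(x17,k), (x17,l), (x17,m), (x18,k), (x18,l), (x18,m)}
  {x16, x17, x18} × {k, l, m} = {(x16,k), (x16,l), (x16,m), (x17,k), (x17,l), (x17,m), (x18,k), (x18,l), (x18,m)}
These 22 distinct sets form the basis B.
Close under arbitrary unions to get τ_{X×Y}; counting gives |τ_{X×Y}| = 64.


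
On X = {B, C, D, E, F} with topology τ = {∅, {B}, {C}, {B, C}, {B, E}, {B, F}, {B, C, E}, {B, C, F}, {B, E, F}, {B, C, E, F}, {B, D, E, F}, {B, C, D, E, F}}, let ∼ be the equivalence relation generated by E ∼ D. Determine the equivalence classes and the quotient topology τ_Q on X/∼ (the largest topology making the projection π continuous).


X/∼ = {[B], [C], [D=E], [F]}; |τ_Q| = 8.

Equivalence classes: [B], [C], [D=E], [F].
Quotient map π: X → X/∼ sends B ↦ [B], C ↦ [C], D ↦ [D=E], E ↦ [D=E], F ↦ [F].
For each subset V ⊆ X/∼, compute π^{-1}(V) ⊆ X and check whether π^{-1}(V) ∈ τ. V is open in τ_Q iff π^{-1}(V) ∈ τ.
  V = {}: π^{-1}(V) = ∅ ∈ τ ✓.
  V = {[B]}: π^{-1}(V) = {B} ∈ τ ✓.
  V = {[C]}: π^{-1}(V) = {C} ∈ τ ✓.
  V = {[B], [C]}: π^{-1}(V) = {B, C} ∈ τ ✓.
  V = {[D=E]}: π^{-1}(V) = {D, E} ∉ τ ✗.
  V = {[B], [D=E]}: π^{-1}(V) = {B, D, E} ∉ τ ✗.
  V = {[C], [D=E]}: π^{-1}(V) = {C, D, E} ∉ τ ✗.
  V = {[B], [C], [D=E]}: π^{-1}(V) = {B, C, D, E} ∉ τ ✗.
  V = {[F]}: π^{-1}(V) = {F} ∉ τ ✗.
  V = {[B], [F]}: π^{-1}(V) = {B, F} ∈ τ ✓.
  V = {[C], [F]}: π^{-1}(V) = {C, F} ∉ τ ✗.
  V = {[B], [C], [F]}: π^{-1}(V) = {B, C, F} ∈ τ ✓.
  V = {[D=E], [F]}: π^{-1}(V) = {D, E, F} ∉ τ ✗.
  V = {[B], [D=E], [F]}: π^{-1}(V) = {B, D, E, F} ∈ τ ✓.
  V = {[C], [D=E], [F]}: π^{-1}(V) = {C, D, E, F} ∉ τ ✗.
  V = {[B], [C], [D=E], [F]}: π^{-1}(V) = {B, C, D, E, F} ∈ τ ✓.
Open sets in the quotient: τ_Q = {{}, {[B]}, {[C]}, {[B], [C]}, {[B], [F]}, {[B], [C], [F]}, {[B], [D=E], [F]}, {[B], [C], [D=E], [F]}} (8 elements).


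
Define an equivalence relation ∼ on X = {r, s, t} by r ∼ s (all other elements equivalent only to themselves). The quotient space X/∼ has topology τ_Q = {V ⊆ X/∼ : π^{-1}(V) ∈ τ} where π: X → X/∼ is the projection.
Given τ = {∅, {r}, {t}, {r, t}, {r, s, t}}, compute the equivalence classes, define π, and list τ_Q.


X/∼ = {[r=s], [t]}; |τ_Q| = 3.

Equivalence classes: [r=s], [t].
Quotient map π: X → X/∼ sends r ↦ [r=s], s ↦ [r=s], t ↦ [t].
For each subset V ⊆ X/∼, compute π^{-1}(V) ⊆ X and check whether π^{-1}(V) ∈ τ. V is open in τ_Q iff π^{-1}(V) ∈ τ.
  V = {}: π^{-1}(V) = ∅ ∈ τ ✓.
  V = {[r=s]}: π^{-1}(V) = {r, s} ∉ τ ✗.
  V = {[t]}: π^{-1}(V) = {t} ∈ τ ✓.
  V = {[r=s], [t]}: π^{-1}(V) = {r, s, t} ∈ τ ✓.
Open sets in the quotient: τ_Q = {{}, {[t]}, {[r=s], [t]}} (3 elements).


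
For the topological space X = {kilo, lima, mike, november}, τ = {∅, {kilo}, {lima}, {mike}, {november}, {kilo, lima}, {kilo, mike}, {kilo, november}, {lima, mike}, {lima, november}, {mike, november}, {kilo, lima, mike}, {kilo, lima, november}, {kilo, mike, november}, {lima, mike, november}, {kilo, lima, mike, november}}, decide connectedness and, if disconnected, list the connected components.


(X, τ) is disconnected; components = [{kilo}, {lima}, {mike}, {november}].

Find clopen sets (U ∈ τ with X ∖ U ∈ τ):
  U = ∅, X ∖ U = {kilo, lima, mike, november} — both open, so U is clopen.
  U = {kilo}, X ∖ U = {lima, mike, november} — both open, so U is clopen.
  U = {lima}, X ∖ U = {kilo, mike, november} — both open, so U is clopen.
  U = {mike}, X ∖ U = {kilo, lima, november} — both open, so U is clopen.
  U = {november}, X ∖ U = {kilo, lima, mike} — both open, so U is clopen.
  U = {kilo, lima}, X ∖ U = {mike, november} — both open, so U is clopen.
  U = {kilo, mike}, X ∖ U = {lima, november} — both open, so U is clopen.
  U = {kilo, november}, X ∖ U = {lima, mike} — both open, so U is clopen.
  U = {lima, mike}, X ∖ U = {kilo, november} — both open, so U is clopen.
  U = {lima, november}, X ∖ U = {kilo, mike} — both open, so U is clopen.
  U = {mike, november}, X ∖ U = {kilo, lima} — both open, so U is clopen.
  U = {kilo, lima, mike}, X ∖ U = {november} — both open, so U is clopen.
  U = {kilo, lima, november}, X ∖ U = {mike} — both open, so U is clopen.
  U = {kilo, mike, november}, X ∖ U = {lima} — both open, so U is clopen.
  U = {lima, mike, november}, X ∖ U = {kilo} — both open, so U is clopen.
  U = {kilo, lima, mike, november}, X ∖ U = ∅ — both open, so U is clopen.
Nontrivial clopen(s) exist: e.g. {mike, november}. So (X, τ) is disconnected.
Compute connected components by grouping points that agree on all clopens:
  component: {kilo}
  component: {lima}
  component: {mike}
  component: {november}


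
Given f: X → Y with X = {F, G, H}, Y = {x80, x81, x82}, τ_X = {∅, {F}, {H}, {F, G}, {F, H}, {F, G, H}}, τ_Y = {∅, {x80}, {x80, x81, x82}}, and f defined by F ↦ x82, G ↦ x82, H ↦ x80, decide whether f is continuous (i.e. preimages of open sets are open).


f IS continuous.

Compute f^{-1}(U) for each U ∈ τ_Y:
  U = ∅: f^{-1}(U) = ∅ ∈ τ_X ✓.
  U = {x80}: f^{-1}(U) = {H} ∈ τ_X ✓.
  U = {x80, x81, x82}: f^{-1}(U) = {F, G, H} ∈ τ_X ✓.
Every preimage lies in τ_X, so f IS continuous.


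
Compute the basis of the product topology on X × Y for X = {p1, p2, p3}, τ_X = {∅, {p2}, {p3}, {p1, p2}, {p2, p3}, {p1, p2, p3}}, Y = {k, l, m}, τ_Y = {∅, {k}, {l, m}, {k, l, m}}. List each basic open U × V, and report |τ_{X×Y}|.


Basis B = {∅ × ∅, {p2} × {k}, {p3} × {k}, {p1, p2} × {k}, {p2, p3} × {k}, {p2} × {l, m}, {p3} × {l, m}, {p1, p2, p3} × {k}, {p2} × {k, l, m}, {p3} × {k, l, m}, {p1, p2} × {l, m}, {p2, p3} × {l, m}, {p1, p2} × {k, l, m}, {p1, p2, p3} × {l, m}, {p2, p3} × {k, l, m}, {p1, p2, p3} × {k, l, m}}; |τ_{X×Y}| = 36.

Enumerate products U × V with U ∈ τ_X, V ∈ τ_Y (deduplicated):
  ∅ × ∅ = {} (∅)
  {p2} × {k} = {(p2,k)}
  {p3} × {k} = {(p3,k)}
  {p1, p2} × {k} = {(p1,k), (p2,k)}
  {p2, p3} × {k} = {(p2,k), (p3,k)}
  {p2} × {l, m} = {(p2,l), (p2,m)}
  {p3} × {l, m} = {(p3,l), (p3,m)}
  {p1, p2, p3} × {k} = {(p1,k), (p2,k), (p3,k)}
  {p2} × {k, l, m} = {(p2,k), (p2,l), (p2,m)}
  {p3} × {k, l, m} = {(p3,k), (p3,l), (p3,m)}
  {p1, p2} × {l, m} = {(p1,l), (p1,m), (p2,l), (p2,m)}
  {p2, p3} × {l, m} = {(p2,l), (p2,m), (p3,l), (p3,m)}
  {p1, p2} × {k, l, m} = {(p1,k), (p1,l), (p1,m), (p2,k), (p2,l), (p2,m)}
  {p1, p2, p3} × {l, m} = {(p1,l), (p1,m), (p2,l), (p2,m), (p3,l), (p3,m)}
  {p2, p3} × {k, l, m} = {(p2,k), (p2,l), (p2,m), (p3,k), (p3,l), (p3,m)}
  {p1, p2, p3} × {k, l, m} = {(p1,k), (p1,l), (p1,m), (p2,k), (p2,l), (p2,m), (p3,k), (p3,l), (p3,m)}
These 16 distinct sets form the basis B.
Close under arbitrary unions to get τ_{X×Y}; counting gives |τ_{X×Y}| = 36.


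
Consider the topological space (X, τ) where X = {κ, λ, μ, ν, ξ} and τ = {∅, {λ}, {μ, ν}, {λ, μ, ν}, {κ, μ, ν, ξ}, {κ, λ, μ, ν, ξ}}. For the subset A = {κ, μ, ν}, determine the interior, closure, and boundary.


int(A) = {μ, ν}, cl(A) = {κ, μ, ν, ξ}, ∂A = {κ, ξ}.

Closed sets in (X, τ) are complements of opens:
  closed(X, τ) = {∅, {λ}, {κ, ξ}, {κ, λ, ξ}, {κ, μ, ν, ξ}, {κ, λ, μ, ν, ξ}}.
int(A) = ⋃ {U ∈ τ : U ⊆ A}. Opens contained in A: ∅, {μ, ν}.
Taking the union of these: int(A) = {μ, ν}.
cl(A) = ⋂ {C closed : A ⊆ C}. Closed sets containing A: {κ, μ, ν, ξ}, {κ, λ, μ, ν, ξ}.
Intersecting these: cl(A) = {κ, μ, ν, ξ}.
∂A = cl(A) ∖ int(A) = {κ, μ, ν, ξ} ∖ {μ, ν} = {κ, ξ}.


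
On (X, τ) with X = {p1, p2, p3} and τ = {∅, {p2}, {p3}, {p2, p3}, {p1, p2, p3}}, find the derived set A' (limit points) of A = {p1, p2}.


A' = {p1}

For each x ∈ X, list the open sets U ∈ τ with x ∈ U, then check whether U ∩ (A ∖ {x}) ≠ ∅ for every such U.
  x = p1: opens ∋ x are {p1, p2, p3}; each meets A ∖ {p1}, so x IS a limit point.
  x = p2: open {p2} ∋ x has {p2} ∩ (A ∖ {p2}) = ∅, so x is NOT a limit point.
  x = p3: open {p3} ∋ x has {p3} ∩ (A ∖ {p3}) = ∅, so x is NOT a limit point.
Collecting: A' = {p1}.


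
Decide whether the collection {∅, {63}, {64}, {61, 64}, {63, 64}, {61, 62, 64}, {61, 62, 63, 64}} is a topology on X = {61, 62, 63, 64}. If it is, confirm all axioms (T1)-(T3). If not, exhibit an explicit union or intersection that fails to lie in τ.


τ is NOT a topology on X.

Axiom (T1): ∅ ∈ τ? Yes; X ∈ τ? Yes.
Axiom (T2/T3): check pairwise unions and intersections of members of τ.
Counterexample for (T2): {63} ∪ {61, 64} = {61, 63, 64} ∉ τ. Therefore τ is NOT a topology.


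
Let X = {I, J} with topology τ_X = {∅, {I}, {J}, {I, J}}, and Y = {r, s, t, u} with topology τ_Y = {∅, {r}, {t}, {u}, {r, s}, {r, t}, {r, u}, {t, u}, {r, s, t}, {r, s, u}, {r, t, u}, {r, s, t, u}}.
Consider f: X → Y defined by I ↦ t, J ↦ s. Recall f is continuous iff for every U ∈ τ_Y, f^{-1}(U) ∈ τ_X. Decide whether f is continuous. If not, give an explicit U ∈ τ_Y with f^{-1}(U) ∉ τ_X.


f IS continuous.

Compute f^{-1}(U) for each U ∈ τ_Y:
  U = ∅: f^{-1}(U) = ∅ ∈ τ_X ✓.
  U = {r}: f^{-1}(U) = ∅ ∈ τ_X ✓.
  U = {t}: f^{-1}(U) = {I} ∈ τ_X ✓.
  U = {u}: f^{-1}(U) = ∅ ∈ τ_X ✓.
  U = {r, s}: f^{-1}(U) = {J} ∈ τ_X ✓.
  U = {r, t}: f^{-1}(U) = {I} ∈ τ_X ✓.
  U = {r, u}: f^{-1}(U) = ∅ ∈ τ_X ✓.
  U = {t, u}: f^{-1}(U) = {I} ∈ τ_X ✓.
  U = {r, s, t}: f^{-1}(U) = {I, J} ∈ τ_X ✓.
  U = {r, s, u}: f^{-1}(U) = {J} ∈ τ_X ✓.
  U = {r, t, u}: f^{-1}(U) = {I} ∈ τ_X ✓.
  U = {r, s, t, u}: f^{-1}(U) = {I, J} ∈ τ_X ✓.
Every preimage lies in τ_X, so f IS continuous.


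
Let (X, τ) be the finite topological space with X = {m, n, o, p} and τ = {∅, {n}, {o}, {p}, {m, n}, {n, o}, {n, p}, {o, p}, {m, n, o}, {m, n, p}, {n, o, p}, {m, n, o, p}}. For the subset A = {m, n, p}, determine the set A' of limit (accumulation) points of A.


A' = {m}

For each x ∈ X, list the open sets U ∈ τ with x ∈ U, then check whether U ∩ (A ∖ {x}) ≠ ∅ for every such U.
  x = m: opens ∋ x are {m, n}, {m, n, o}, {m, n, p}, {m, n, o, p}; each meets A ∖ {m}, so x IS a limit point.
  x = n: open {n} ∋ x has {n} ∩ (A ∖ {n}) = ∅, so x is NOT a limit point.
  x = o: open {o} ∋ x has {o} ∩ (A ∖ {o}) = ∅, so x is NOT a limit point.
  x = p: open {p} ∋ x has {p} ∩ (A ∖ {p}) = ∅, so x is NOT a limit point.
Collecting: A' = {m}.


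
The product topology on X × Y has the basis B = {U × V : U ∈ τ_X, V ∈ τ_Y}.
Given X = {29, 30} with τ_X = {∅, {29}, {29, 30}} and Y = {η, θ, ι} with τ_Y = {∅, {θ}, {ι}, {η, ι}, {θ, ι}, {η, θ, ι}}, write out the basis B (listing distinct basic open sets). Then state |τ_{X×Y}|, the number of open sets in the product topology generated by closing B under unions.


Basis B = {∅ × ∅, {29} × {θ}, {29} × {ι}, {29} × {η, ι}, {29} × {θ, ι}, {29, 30} × {θ}, {29, 30} × {ι}, {29} × {η, θ, ι}, {29, 30} × {η, ι}, {29, 30} × {θ, ι}, {29, 30} × {η, θ, ι}}; |τ_{X×Y}| = 18.

Enumerate products U × V with U ∈ τ_X, V ∈ τ_Y (deduplicated):
  ∅ × ∅ = {} (∅)
  {29} × {θ} = {(29,θ)}
  {29} × {ι} = {(29,ι)}
  {29} × {η, ι} = {(29,η), (29,ι)}
  {29} × {θ, ι} = {(29,θ), (29,ι)}
  {29, 30} × {θ} = {(29,θ), (30,θ)}
  {29, 30} × {ι} = {(29,ι), (30,ι)}
  {29} × {η, θ, ι} = {(29,η), (29,θ), (29,ι)}
  {29, 30} × {η, ι} = {(29,η), (29,ι), (30,η), (30,ι)}
  {29, 30} × {θ, ι} = {(29,θ), (29,ι), (30,θ), (30,ι)}
  {29, 30} × {η, θ, ι} = {(29,η), (29,θ), (29,ι), (30,η), (30,θ), (30,ι)}
These 11 distinct sets form the basis B.
Close under arbitrary unions to get τ_{X×Y}; counting gives |τ_{X×Y}| = 18.


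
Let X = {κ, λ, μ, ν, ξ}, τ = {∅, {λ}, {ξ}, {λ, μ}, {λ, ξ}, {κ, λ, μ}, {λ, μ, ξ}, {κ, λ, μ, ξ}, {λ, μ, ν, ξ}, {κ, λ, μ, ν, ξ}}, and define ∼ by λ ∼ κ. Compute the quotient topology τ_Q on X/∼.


X/∼ = {[κ=λ], [μ], [ν], [ξ]}; |τ_Q| = 5.

Equivalence classes: [κ=λ], [μ], [ν], [ξ].
Quotient map π: X → X/∼ sends κ ↦ [κ=λ], λ ↦ [κ=λ], μ ↦ [μ], ν ↦ [ν], ξ ↦ [ξ].
For each subset V ⊆ X/∼, compute π^{-1}(V) ⊆ X and check whether π^{-1}(V) ∈ τ. V is open in τ_Q iff π^{-1}(V) ∈ τ.
  V = {}: π^{-1}(V) = ∅ ∈ τ ✓.
  V = {[κ=λ]}: π^{-1}(V) = {κ, λ} ∉ τ ✗.
  V = {[μ]}: π^{-1}(V) = {μ} ∉ τ ✗.
  V = {[κ=λ], [μ]}: π^{-1}(V) = {κ, λ, μ} ∈ τ ✓.
  V = {[ν]}: π^{-1}(V) = {ν} ∉ τ ✗.
  V = {[κ=λ], [ν]}: π^{-1}(V) = {κ, λ, ν} ∉ τ ✗.
  V = {[μ], [ν]}: π^{-1}(V) = {μ, ν} ∉ τ ✗.
  V = {[κ=λ], [μ], [ν]}: π^{-1}(V) = {κ, λ, μ, ν} ∉ τ ✗.
  V = {[ξ]}: π^{-1}(V) = {ξ} ∈ τ ✓.
  V = {[κ=λ], [ξ]}: π^{-1}(V) = {κ, λ, ξ} ∉ τ ✗.
  V = {[μ], [ξ]}: π^{-1}(V) = {μ, ξ} ∉ τ ✗.
  V = {[κ=λ], [μ], [ξ]}: π^{-1}(V) = {κ, λ, μ, ξ} ∈ τ ✓.
  V = {[ν], [ξ]}: π^{-1}(V) = {ν, ξ} ∉ τ ✗.
  V = {[κ=λ], [ν], [ξ]}: π^{-1}(V) = {κ, λ, ν, ξ} ∉ τ ✗.
  V = {[μ], [ν], [ξ]}: π^{-1}(V) = {μ, ν, ξ} ∉ τ ✗.
  V = {[κ=λ], [μ], [ν], [ξ]}: π^{-1}(V) = {κ, λ, μ, ν, ξ} ∈ τ ✓.
Open sets in the quotient: τ_Q = {{}, {[κ=λ], [μ]}, {[ξ]}, {[κ=λ], [μ], [ξ]}, {[κ=λ], [μ], [ν], [ξ]}} (5 elements).


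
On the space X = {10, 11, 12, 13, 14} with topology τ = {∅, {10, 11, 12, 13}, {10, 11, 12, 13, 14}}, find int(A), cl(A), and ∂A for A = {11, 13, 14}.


int(A) = ∅, cl(A) = {10, 11, 12, 13, 14}, ∂A = {10, 11, 12, 13, 14}.

Closed sets in (X, τ) are complements of opens:
  closed(X, τ) = {∅, {14}, {10, 11, 12, 13, 14}}.
int(A) = ⋃ {U ∈ τ : U ⊆ A}. Opens contained in A: ∅.
Taking the union of these: int(A) = ∅.
cl(A) = ⋂ {C closed : A ⊆ C}. Closed sets containing A: {10, 11, 12, 13, 14}.
Intersecting these: cl(A) = {10, 11, 12, 13, 14}.
∂A = cl(A) ∖ int(A) = {10, 11, 12, 13, 14} ∖ ∅ = {10, 11, 12, 13, 14}.


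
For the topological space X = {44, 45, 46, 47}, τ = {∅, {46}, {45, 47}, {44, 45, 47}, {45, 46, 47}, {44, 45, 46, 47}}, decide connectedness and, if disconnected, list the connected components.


(X, τ) is disconnected; components = [{46}, {44, 45, 47}].

Find clopen sets (U ∈ τ with X ∖ U ∈ τ):
  U = ∅, X ∖ U = {44, 45, 46, 47} — both open, so U is clopen.
  U = {46}, X ∖ U = {44, 45, 47} — both open, so U is clopen.
  U = {44, 45, 47}, X ∖ U = {46} — both open, so U is clopen.
  U = {44, 45, 46, 47}, X ∖ U = ∅ — both open, so U is clopen.
Nontrivial clopen(s) exist: e.g. {44, 45, 47}. So (X, τ) is disconnected.
Compute connected components by grouping points that agree on all clopens:
  component: {46}
  component: {44, 45, 47}


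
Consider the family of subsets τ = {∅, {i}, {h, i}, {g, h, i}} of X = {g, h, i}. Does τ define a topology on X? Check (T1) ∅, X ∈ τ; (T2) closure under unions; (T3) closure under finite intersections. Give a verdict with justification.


τ IS a topology on X.

Axiom (T1): ∅ ∈ τ? Yes; X ∈ τ? Yes.
Axiom (T2/T3): check pairwise unions and intersections of members of τ.
All pairwise intersections and unions checked — each lies in τ. Therefore τ satisfies (T1), (T2), (T3): it IS a topology on X.
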